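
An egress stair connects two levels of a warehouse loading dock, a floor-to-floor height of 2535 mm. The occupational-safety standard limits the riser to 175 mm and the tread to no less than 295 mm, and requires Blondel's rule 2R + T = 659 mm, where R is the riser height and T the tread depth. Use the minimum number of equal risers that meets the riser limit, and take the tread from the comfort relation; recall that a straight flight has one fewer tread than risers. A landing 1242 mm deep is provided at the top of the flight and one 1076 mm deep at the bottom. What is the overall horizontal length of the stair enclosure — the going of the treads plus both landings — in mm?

6812 mm

⌈2535/175⌉ = 15 risers.
Riser R = 2535 / 15 = 169 mm, within the 175 mm limit.
T = 659 − 2·169 = 321 mm, which satisfies the 295 mm minimum.
15 risers give 14 treads; going = 14 × 321 = 4494 mm.
Enclosure = 4494 + 1242 + 1076 = 6812 mm.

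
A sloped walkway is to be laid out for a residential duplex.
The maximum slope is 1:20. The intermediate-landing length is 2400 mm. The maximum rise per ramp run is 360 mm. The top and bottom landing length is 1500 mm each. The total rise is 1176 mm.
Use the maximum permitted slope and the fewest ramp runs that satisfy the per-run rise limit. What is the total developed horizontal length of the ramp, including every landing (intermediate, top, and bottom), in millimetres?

33720 mm

At most 360 each: 1176/360 = 3.27, giving 4 ramp runs. That means 3 intermediate landings.
Ramp run (horizontal) at 1:20: 1176 × 20 = 23520 mm.
3 intermediate landings contribute 3 × 2400 = 7200 mm.
Top and bottom landings: 2 × 1500 = 3000 mm.
Total = 23520 + 7200 + 3000 = 33720 mm.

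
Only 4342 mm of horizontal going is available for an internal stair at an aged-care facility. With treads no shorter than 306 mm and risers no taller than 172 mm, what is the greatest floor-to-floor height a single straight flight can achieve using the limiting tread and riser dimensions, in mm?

2580 mm

4342 / 306 = 14.19, so 14 treads fit.
Risers = treads + 1 = 15.
Maximum height = 15 × 172 = 2580 mm.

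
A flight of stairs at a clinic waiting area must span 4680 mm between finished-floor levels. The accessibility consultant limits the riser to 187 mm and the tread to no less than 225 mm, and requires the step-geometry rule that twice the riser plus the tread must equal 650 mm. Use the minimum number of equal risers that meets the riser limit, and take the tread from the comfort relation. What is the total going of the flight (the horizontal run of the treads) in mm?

4680 / 187 = 25.027 → round up to 26 risers.
R = 4680 ÷ 26 = 180 mm.
T = 650 − 2·180 = 290 mm, which satisfies the 225 mm minimum.
26 risers give 25 treads; going = 25 × 290 = 7250 mm.

7250 mm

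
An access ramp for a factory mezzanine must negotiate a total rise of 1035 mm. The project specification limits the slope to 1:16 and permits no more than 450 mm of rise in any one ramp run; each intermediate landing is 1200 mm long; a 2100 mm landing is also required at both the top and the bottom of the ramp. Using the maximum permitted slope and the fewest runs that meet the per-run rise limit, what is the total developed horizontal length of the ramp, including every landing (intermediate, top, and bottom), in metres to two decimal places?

⌈1035/450⌉ = 3 ramp runs. That means 2 intermediate landings.
Horizontal run for 1035 mm of rise at 1:16 is 1035 × 16 = 16560 mm.
Intermediate landings: 2 × 1200 = 2400 mm.
Top and bottom landings: 2 × 2100 = 4200 mm.
Total = 16560 + 2400 + 4200 = 23160 mm.
= 23.16 m.

23.16 m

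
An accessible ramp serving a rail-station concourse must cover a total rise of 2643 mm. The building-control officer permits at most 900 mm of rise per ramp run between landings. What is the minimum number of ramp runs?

2643 / 900 = 2.937 → round up to 3 ramp runs.

3 runs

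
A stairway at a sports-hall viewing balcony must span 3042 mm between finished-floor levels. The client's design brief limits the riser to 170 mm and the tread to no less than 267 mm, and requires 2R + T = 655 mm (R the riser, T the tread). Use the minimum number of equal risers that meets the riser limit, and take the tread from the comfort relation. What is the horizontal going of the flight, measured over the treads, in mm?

⌈3042/170⌉ = 18 risers.
R = 3042 ÷ 18 = 169 mm.
Tread T = 655 − 2 × 169 = 317 mm (≥ 267 mm).
Going = (18 − 1) × 317 = 5389 mm.

5389 mm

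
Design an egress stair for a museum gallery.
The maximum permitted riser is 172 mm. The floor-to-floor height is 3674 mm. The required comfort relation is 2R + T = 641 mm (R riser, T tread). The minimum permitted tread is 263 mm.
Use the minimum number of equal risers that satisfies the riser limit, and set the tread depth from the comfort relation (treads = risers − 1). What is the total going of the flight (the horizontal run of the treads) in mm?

⌈3674/172⌉ = 22 risers.
R = 3674 ÷ 22 = 167 mm.
T = 641 − 2·167 = 307 mm, which satisfies the 263 mm minimum.
Treads = 22 − 1 = 21; going = 21 × 307 = 6447 mm.

6447 mm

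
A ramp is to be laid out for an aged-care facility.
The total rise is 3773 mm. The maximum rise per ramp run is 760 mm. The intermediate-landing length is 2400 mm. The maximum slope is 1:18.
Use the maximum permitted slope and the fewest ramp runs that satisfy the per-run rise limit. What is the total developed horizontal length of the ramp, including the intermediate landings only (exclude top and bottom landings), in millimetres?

At most 760 each: 3773/760 = 4.96, giving 5 ramp runs. That means 4 intermediate landings.
Horizontal run for 3773 mm of rise at 1:18 is 3773 × 18 = 67914 mm.
4 intermediate landings contribute 4 × 2400 = 9600 mm.
Developed length = 67914 + 9600 = 77514 mm.

77514 mm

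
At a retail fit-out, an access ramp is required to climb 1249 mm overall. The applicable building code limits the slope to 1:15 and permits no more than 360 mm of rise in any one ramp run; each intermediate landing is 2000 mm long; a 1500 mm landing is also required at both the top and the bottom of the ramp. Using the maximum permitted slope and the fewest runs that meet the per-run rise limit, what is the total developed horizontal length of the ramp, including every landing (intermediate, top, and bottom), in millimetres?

⌈1249/360⌉ = 4 ramp runs. That means 3 intermediate landings.
Ramp run (horizontal) at 1:15: 1249 × 15 = 18735 mm.
3 intermediate landings contribute 3 × 2000 = 6000 mm.
Top and bottom landings: 2 × 1500 = 3000 mm.
Total = 18735 + 6000 + 3000 = 27735 mm.

27735 mm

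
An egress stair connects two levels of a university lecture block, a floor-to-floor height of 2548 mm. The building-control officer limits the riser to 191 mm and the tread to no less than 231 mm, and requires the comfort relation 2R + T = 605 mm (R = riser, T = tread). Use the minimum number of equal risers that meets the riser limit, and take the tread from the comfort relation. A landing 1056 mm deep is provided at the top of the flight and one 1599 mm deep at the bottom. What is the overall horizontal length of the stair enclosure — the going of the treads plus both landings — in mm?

5788 mm

⌈2548/191⌉ = 14 risers.
R = 2548 ÷ 14 = 182 mm.
From 2R + T = 605: T = 605 − 364 = 241 mm.
Treads = 14 − 1 = 13; going = 13 × 241 = 3133 mm.
Add landings: 3133 + 1056 + 1599 = 5788 mm.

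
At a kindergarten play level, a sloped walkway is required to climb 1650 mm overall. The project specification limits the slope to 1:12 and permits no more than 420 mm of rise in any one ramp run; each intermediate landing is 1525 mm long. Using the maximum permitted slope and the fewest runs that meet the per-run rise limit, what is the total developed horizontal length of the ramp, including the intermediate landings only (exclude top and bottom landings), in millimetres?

24375 mm

At most 420 each: 1650/420 = 3.93, giving 4 ramp runs. That means 3 intermediate landings.
Horizontal run for 1650 mm of rise at 1:12 is 1650 × 12 = 19800 mm.
Intermediate landings: 3 × 1525 = 4575 mm.
Developed length = 19800 + 4575 = 24375 mm.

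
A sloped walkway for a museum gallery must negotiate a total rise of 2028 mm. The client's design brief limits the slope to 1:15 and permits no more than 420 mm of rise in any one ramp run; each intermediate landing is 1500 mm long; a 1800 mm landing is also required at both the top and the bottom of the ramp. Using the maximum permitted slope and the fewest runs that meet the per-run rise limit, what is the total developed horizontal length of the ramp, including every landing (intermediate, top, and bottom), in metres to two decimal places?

2028 / 420 = 4.829 → round up to 5 ramp runs. That means 4 intermediate landings.
Ramp run (horizontal) at 1:15: 2028 × 15 = 30420 mm.
Intermediate landings: 4 × 1500 = 6000 mm.
Top and bottom landings: 2 × 1800 = 3600 mm.
Total = 30420 + 6000 + 3600 = 40020 mm.
= 40.02 m.

40.02 m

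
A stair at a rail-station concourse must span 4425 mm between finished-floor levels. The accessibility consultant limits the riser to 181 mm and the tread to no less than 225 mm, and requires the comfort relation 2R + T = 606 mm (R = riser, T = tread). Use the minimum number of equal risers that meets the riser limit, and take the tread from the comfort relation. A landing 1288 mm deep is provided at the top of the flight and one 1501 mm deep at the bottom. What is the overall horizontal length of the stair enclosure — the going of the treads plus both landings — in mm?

8837 mm

At most 181 each: 4425/181 = 24.45, giving 25 risers.
Each riser is 4425/25 = 177 mm (≤ 181 mm).
From 2R + T = 606: T = 606 − 354 = 252 mm.
25 risers give 24 treads; going = 24 × 252 = 6048 mm.
Enclosure = 6048 + 1288 + 1501 = 8837 mm.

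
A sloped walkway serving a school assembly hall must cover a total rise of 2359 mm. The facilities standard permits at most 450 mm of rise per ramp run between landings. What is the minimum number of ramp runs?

⌈2359/450⌉ = 6 ramp runs.

6 runs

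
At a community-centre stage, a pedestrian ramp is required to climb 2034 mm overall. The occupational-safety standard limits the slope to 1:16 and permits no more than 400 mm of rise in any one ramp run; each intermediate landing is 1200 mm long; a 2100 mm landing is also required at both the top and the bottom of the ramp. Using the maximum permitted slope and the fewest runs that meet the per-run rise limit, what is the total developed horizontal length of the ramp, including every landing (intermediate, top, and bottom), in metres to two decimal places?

At most 400 each: 2034/400 = 5.08, giving 6 ramp runs. That means 5 intermediate landings.
Ramp run (horizontal) at 1:16: 2034 × 16 = 32544 mm.
Intermediate landings: 5 × 1200 = 6000 mm.
Top and bottom landings: 2 × 2100 = 4200 mm.
Total = 32544 + 6000 + 4200 = 42744 mm.
= 42.74 m.

42.74 m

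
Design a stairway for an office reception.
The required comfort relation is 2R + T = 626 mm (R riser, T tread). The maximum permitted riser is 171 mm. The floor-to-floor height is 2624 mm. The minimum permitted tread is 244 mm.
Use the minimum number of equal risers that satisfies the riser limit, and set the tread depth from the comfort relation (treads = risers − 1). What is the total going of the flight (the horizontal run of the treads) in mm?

⌈2624/171⌉ = 16 risers.
R = 2624 ÷ 16 = 164 mm.
Tread T = 626 − 2 × 164 = 298 mm (≥ 244 mm).
16 risers give 15 treads; going = 15 × 298 = 4470 mm.

4470 mm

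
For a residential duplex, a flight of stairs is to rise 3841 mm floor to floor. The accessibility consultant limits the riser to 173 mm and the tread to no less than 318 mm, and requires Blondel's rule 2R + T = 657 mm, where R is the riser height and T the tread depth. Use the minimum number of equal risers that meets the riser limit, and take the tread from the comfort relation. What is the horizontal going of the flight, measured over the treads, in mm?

3841 / 173 = 22.20, so 23 risers are needed.
Riser R = 3841 / 23 = 167 mm, within the 173 mm limit.
From 2R + T = 657: T = 657 − 334 = 323 mm.
23 risers give 22 treads; going = 22 × 323 = 7106 mm.

7106 mm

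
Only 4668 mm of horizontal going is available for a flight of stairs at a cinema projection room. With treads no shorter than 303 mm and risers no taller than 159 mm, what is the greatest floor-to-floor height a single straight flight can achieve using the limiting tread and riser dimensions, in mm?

4668 / 303 = 15.41, so 15 treads fit.
Risers = treads + 1 = 16.
Maximum height = 16 × 159 = 2544 mm.

2544 mm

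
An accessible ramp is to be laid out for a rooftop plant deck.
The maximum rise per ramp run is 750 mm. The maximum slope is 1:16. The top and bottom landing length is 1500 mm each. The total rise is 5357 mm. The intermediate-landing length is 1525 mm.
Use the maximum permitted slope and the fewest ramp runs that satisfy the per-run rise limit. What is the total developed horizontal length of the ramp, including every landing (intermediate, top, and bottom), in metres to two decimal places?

99.39 m

At most 750 each: 5357/750 = 7.14, giving 8 ramp runs. That means 7 intermediate landings.
Horizontal run for 5357 mm of rise at 1:16 is 5357 × 16 = 85712 mm.
7 intermediate landings contribute 7 × 1525 = 10675 mm.
Top and bottom landings: 2 × 1500 = 3000 mm.
Total = 85712 + 10675 + 3000 = 99387 mm.
= 99.39 m.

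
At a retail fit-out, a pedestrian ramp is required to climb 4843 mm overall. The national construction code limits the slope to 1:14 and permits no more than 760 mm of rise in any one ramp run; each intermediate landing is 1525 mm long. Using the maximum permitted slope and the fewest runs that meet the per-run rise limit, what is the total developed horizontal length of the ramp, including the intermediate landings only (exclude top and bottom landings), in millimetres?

76952 mm

4843 / 760 = 6.37, so 7 ramp runs are needed. That means 6 intermediate landings.
Horizontal run for 4843 mm of rise at 1:14 is 4843 × 14 = 67802 mm.
6 intermediate landings contribute 6 × 1525 = 9150 mm.
Developed length = 67802 + 9150 = 76952 mm.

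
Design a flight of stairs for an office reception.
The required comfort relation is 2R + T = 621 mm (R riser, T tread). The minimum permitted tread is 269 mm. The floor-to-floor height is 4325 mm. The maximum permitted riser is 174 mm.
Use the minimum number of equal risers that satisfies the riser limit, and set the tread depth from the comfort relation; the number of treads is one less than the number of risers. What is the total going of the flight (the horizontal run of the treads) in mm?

6600 mm

4325 / 174 = 24.856 → round up to 25 risers.
Each riser is 4325/25 = 173 mm (≤ 174 mm).
From 2R + T = 621: T = 621 − 346 = 275 mm.
Treads = 25 − 1 = 24; going = 24 × 275 = 6600 mm.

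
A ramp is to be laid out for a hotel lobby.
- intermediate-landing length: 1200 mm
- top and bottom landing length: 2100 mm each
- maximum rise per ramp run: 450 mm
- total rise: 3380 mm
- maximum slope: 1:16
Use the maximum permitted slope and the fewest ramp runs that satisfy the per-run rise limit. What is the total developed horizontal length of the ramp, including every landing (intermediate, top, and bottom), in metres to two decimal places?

66.68 m

⌈3380/450⌉ = 8 ramp runs. That means 7 intermediate landings.
Horizontal run for 3380 mm of rise at 1:16 is 3380 × 16 = 54080 mm.
7 intermediate landings contribute 7 × 1200 = 8400 mm.
Top and bottom landings: 2 × 2100 = 4200 mm.
Total = 54080 + 8400 + 4200 = 66680 mm.
= 66.68 m.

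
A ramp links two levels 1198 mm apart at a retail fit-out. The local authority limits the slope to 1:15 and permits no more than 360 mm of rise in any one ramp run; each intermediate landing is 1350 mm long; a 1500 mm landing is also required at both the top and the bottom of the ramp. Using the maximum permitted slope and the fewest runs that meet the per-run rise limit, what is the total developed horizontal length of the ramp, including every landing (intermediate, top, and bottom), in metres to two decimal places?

1198 / 360 = 3.33, so 4 ramp runs are needed. That means 3 intermediate landings.
Ramp run (horizontal) at 1:15: 1198 × 15 = 17970 mm.
3 intermediate landings contribute 3 × 1350 = 4050 mm.
Top and bottom landings: 2 × 1500 = 3000 mm.
Total = 17970 + 4050 + 3000 = 25020 mm.
= 25.02 m.

25.02 m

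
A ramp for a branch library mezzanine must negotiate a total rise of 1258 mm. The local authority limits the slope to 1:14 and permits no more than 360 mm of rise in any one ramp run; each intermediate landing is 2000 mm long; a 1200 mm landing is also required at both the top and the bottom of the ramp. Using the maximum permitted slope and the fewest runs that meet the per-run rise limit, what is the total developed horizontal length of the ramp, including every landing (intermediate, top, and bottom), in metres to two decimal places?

1258 / 360 = 3.49, so 4 ramp runs are needed. That means 3 intermediate landings.
Ramp run (horizontal) at 1:14: 1258 × 14 = 17612 mm.
Intermediate landings: 3 × 2000 = 6000 mm.
Top and bottom landings: 2 × 1200 = 2400 mm.
Total = 17612 + 6000 + 2400 = 26012 mm.
= 26.01 m.

26.01 m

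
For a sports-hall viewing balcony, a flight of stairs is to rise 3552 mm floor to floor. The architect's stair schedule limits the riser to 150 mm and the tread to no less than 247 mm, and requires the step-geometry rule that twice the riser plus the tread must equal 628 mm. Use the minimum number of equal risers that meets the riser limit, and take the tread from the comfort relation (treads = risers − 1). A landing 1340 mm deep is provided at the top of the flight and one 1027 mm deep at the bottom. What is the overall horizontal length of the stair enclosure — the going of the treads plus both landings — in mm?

⌈3552/150⌉ = 24 risers.
Riser R = 3552 / 24 = 148 mm, within the 150 mm limit.
T = 628 − 2·148 = 332 mm, which satisfies the 247 mm minimum.
Treads = 24 − 1 = 23; going = 23 × 332 = 7636 mm.
Add landings: 7636 + 1340 + 1027 = 10003 mm.

10003 mm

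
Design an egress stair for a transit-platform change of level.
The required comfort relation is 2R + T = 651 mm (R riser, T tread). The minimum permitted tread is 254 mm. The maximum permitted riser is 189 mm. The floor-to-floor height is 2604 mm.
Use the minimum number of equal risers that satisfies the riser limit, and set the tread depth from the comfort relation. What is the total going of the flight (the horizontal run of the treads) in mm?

2604 / 189 = 13.78, so 14 risers are needed.
R = 2604 ÷ 14 = 186 mm.
From 2R + T = 651: T = 651 − 372 = 279 mm.
14 risers give 13 treads; going = 13 × 279 = 3627 mm.

3627 mm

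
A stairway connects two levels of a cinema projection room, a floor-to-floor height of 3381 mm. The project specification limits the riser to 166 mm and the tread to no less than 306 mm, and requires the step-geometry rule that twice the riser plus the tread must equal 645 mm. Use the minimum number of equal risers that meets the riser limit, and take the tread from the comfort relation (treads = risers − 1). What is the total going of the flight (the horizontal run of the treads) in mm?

3381 / 166 = 20.367 → round up to 21 risers.
Each riser is 3381/21 = 161 mm (≤ 166 mm).
From 2R + T = 645: T = 645 − 322 = 323 mm.
21 risers give 20 treads; going = 20 × 323 = 6460 mm.

6460 mm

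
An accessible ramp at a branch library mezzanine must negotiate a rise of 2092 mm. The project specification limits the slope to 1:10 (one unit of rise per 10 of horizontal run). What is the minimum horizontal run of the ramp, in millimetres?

20920 mm

Run = rise × 10 = 2092 × 10 = 20920 mm.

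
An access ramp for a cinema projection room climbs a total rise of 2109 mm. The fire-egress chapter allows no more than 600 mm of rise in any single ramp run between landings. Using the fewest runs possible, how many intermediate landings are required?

3 intermediate landings

2109 / 600 = 3.52, so 4 ramp runs are needed.
4 runs are separated by 3 intermediate landings.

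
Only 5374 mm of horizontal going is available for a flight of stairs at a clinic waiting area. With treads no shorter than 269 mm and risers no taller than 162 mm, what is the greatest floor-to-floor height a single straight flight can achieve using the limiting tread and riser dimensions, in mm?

3240 mm

5374 / 269 = 19.98, so 19 treads fit.
Risers = treads + 1 = 20.
Maximum height = 20 × 162 = 3240 mm.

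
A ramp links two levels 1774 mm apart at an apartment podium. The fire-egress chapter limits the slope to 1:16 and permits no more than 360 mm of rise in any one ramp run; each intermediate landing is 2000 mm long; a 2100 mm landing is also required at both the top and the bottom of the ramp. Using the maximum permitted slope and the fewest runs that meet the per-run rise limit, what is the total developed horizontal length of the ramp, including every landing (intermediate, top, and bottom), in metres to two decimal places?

1774 / 360 = 4.93, so 5 ramp runs are needed. That means 4 intermediate landings.
Horizontal run for 1774 mm of rise at 1:16 is 1774 × 16 = 28384 mm.
Intermediate landings: 4 × 2000 = 8000 mm.
Top and bottom landings: 2 × 2100 = 4200 mm.
Total = 28384 + 8000 + 4200 = 40584 mm.
= 40.58 m.

40.58 m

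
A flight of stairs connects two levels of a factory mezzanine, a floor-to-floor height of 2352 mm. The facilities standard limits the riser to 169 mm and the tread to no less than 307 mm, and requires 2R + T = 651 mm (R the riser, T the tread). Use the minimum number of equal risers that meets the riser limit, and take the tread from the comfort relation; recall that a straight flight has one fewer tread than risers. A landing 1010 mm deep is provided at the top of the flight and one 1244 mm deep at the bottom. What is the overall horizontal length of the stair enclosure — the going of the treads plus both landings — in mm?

2352 / 169 = 13.92, so 14 risers are needed.
R = 2352 ÷ 14 = 168 mm.
T = 651 − 2·168 = 315 mm, which satisfies the 307 mm minimum.
Going = (14 − 1) × 315 = 4095 mm.
Add landings: 4095 + 1010 + 1244 = 6349 mm.

6349 mm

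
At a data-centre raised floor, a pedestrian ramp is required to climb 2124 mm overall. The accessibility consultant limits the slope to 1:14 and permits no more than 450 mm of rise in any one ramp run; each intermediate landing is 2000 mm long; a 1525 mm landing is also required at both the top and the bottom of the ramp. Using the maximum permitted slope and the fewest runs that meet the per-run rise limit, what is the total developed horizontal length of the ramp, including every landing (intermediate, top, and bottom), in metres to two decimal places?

2124 / 450 = 4.72, so 5 ramp runs are needed. That means 4 intermediate landings.
Ramp run (horizontal) at 1:14: 2124 × 14 = 29736 mm.
Intermediate landings: 4 × 2000 = 8000 mm.
Top and bottom landings: 2 × 1525 = 3050 mm.
Total = 29736 + 8000 + 3050 = 40786 mm.
= 40.79 m.

40.79 m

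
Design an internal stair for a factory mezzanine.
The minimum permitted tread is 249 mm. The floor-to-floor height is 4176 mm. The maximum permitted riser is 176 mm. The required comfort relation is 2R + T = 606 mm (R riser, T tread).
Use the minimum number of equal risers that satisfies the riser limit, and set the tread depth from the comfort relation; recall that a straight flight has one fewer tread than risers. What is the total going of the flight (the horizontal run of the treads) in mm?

5934 mm

At most 176 each: 4176/176 = 23.73, giving 24 risers.
R = 4176 ÷ 24 = 174 mm.
T = 606 − 2·174 = 258 mm, which satisfies the 249 mm minimum.
24 risers give 23 treads; going = 23 × 258 = 5934 mm.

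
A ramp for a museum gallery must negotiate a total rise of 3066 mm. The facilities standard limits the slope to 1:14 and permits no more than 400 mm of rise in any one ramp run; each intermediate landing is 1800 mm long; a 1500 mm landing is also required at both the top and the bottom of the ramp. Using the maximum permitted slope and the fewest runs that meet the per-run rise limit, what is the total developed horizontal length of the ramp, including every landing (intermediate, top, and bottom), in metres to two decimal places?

3066 / 400 = 7.67, so 8 ramp runs are needed. That means 7 intermediate landings.
Horizontal run for 3066 mm of rise at 1:14 is 3066 × 14 = 42924 mm.
7 intermediate landings contribute 7 × 1800 = 12600 mm.
Top and bottom landings: 2 × 1500 = 3000 mm.
Total = 42924 + 12600 + 3000 = 58524 mm.
= 58.52 m.

58.52 m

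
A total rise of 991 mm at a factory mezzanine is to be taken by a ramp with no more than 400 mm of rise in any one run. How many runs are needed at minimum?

⌈991/400⌉ = 3 ramp runs.

3 runs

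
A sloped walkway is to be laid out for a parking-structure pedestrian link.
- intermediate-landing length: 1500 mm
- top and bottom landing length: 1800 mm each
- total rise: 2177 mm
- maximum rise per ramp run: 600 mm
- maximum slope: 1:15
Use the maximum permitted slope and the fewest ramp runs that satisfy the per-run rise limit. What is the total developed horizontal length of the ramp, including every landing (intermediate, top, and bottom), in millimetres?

⌈2177/600⌉ = 4 ramp runs. That means 3 intermediate landings.
Ramp run (horizontal) at 1:15: 2177 × 15 = 32655 mm.
Intermediate landings: 3 × 1500 = 4500 mm.
Top and bottom landings: 2 × 1800 = 3600 mm.
Total = 32655 + 4500 + 3600 = 40755 mm.

40755 mm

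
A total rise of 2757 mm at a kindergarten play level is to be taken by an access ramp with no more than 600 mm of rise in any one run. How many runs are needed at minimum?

5 runs

⌈2757/600⌉ = 5 ramp runs.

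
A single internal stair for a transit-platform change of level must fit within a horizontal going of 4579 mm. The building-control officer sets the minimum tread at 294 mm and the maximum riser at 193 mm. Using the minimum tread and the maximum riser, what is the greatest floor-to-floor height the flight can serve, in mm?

Treads that fit: ⌊4579 / 294⌋ = 15.
Risers = treads + 1 = 16.
Maximum height = 16 × 193 = 3088 mm.

3088 mm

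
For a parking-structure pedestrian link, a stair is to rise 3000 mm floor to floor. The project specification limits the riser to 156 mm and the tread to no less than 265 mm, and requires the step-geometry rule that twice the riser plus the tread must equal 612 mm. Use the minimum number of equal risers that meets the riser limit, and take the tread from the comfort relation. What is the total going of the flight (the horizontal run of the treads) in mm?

5928 mm

3000 / 156 = 19.231 → round up to 20 risers.
Each riser is 3000/20 = 150 mm (≤ 156 mm).
Tread T = 612 − 2 × 150 = 312 mm (≥ 265 mm).
Treads = 20 − 1 = 19; going = 19 × 312 = 5928 mm.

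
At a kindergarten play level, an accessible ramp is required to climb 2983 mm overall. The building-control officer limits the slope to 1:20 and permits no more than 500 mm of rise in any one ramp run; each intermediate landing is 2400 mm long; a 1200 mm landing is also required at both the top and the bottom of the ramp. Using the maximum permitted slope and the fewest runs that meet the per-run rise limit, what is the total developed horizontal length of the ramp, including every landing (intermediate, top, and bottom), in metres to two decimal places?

74.06 m

2983 / 500 = 5.966 → round up to 6 ramp runs. That means 5 intermediate landings.
Ramp run (horizontal) at 1:20: 2983 × 20 = 59660 mm.
5 intermediate landings contribute 5 × 2400 = 12000 mm.
Top and bottom landings: 2 × 1200 = 2400 mm.
Total = 59660 + 12000 + 2400 = 74060 mm.
= 74.06 m.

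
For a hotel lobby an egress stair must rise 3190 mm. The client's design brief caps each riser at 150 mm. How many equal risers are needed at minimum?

⌈3190/150⌉ = 22 risers.

22 risers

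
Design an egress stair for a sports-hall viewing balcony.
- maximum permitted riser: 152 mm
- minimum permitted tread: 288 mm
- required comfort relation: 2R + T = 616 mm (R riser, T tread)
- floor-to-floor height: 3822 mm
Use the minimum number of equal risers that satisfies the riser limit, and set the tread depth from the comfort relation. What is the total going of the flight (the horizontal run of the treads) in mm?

At most 152 each: 3822/152 = 25.14, giving 26 risers.
Each riser is 3822/26 = 147 mm (≤ 152 mm).
From 2R + T = 616: T = 616 − 294 = 322 mm.
Going = (26 − 1) × 322 = 8050 mm.

8050 mm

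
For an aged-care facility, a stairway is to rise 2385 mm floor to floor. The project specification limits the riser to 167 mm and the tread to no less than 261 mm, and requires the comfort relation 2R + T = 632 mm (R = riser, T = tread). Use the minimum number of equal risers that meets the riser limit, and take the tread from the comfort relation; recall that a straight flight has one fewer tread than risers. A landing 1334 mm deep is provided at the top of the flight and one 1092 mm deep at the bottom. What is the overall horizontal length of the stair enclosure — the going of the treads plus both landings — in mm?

At most 167 each: 2385/167 = 14.28, giving 15 risers.
R = 2385 ÷ 15 = 159 mm.
From 2R + T = 632: T = 632 − 318 = 314 mm.
Going = (15 − 1) × 314 = 4396 mm.
Add landings: 4396 + 1334 + 1092 = 6822 mm.

6822 mm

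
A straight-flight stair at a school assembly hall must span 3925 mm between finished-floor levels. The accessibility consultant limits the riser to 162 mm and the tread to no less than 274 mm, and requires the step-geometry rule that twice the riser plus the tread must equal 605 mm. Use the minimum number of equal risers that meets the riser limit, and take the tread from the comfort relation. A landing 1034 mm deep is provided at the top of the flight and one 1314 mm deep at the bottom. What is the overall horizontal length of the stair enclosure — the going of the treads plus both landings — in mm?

9332 mm

3925 / 162 = 24.23, so 25 risers are needed.
Each riser is 3925/25 = 157 mm (≤ 162 mm).
From 2R + T = 605: T = 605 − 314 = 291 mm.
Going = (25 − 1) × 291 = 6984 mm.
Add landings: 6984 + 1034 + 1314 = 9332 mm.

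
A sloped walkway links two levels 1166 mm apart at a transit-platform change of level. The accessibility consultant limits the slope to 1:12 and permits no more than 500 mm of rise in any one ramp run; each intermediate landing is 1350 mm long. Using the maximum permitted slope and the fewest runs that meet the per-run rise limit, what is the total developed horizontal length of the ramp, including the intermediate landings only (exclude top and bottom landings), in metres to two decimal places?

1166 / 500 = 2.332 → round up to 3 ramp runs. That means 2 intermediate landings.
Horizontal run for 1166 mm of rise at 1:12 is 1166 × 12 = 13992 mm.
2 intermediate landings contribute 2 × 1350 = 2700 mm.
Developed length = 13992 + 2700 = 16692 mm.
= 16.69 m.

16.69 m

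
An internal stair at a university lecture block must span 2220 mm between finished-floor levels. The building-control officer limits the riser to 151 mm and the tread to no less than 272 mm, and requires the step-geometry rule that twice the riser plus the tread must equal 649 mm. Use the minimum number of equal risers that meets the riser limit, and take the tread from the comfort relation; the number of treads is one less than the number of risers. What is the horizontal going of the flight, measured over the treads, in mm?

2220 / 151 = 14.70, so 15 risers are needed.
R = 2220 ÷ 15 = 148 mm.
Tread T = 649 − 2 × 148 = 353 mm (≥ 272 mm).
Going = (15 − 1) × 353 = 4942 mm.

4942 mm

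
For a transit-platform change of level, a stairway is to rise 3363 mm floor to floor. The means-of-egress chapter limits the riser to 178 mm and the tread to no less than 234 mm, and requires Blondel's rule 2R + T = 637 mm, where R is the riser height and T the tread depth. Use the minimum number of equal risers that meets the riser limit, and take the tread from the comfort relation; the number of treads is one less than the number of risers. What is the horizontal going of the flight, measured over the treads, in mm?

5094 mm

3363 / 178 = 18.893 → round up to 19 risers.
Each riser is 3363/19 = 177 mm (≤ 178 mm).
T = 637 − 2·177 = 283 mm, which satisfies the 234 mm minimum.
Treads = 19 − 1 = 18; going = 18 × 283 = 5094 mm.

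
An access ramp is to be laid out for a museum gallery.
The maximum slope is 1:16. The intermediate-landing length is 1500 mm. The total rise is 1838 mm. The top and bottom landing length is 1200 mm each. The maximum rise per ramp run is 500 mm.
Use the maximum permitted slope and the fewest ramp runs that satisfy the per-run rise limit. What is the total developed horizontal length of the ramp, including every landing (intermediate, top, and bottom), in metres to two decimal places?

36.31 m

At most 500 each: 1838/500 = 3.68, giving 4 ramp runs. That means 3 intermediate landings.
Horizontal run for 1838 mm of rise at 1:16 is 1838 × 16 = 29408 mm.
Intermediate landings: 3 × 1500 = 4500 mm.
Top and bottom landings: 2 × 1200 = 2400 mm.
Total = 29408 + 4500 + 2400 = 36308 mm.
= 36.31 m.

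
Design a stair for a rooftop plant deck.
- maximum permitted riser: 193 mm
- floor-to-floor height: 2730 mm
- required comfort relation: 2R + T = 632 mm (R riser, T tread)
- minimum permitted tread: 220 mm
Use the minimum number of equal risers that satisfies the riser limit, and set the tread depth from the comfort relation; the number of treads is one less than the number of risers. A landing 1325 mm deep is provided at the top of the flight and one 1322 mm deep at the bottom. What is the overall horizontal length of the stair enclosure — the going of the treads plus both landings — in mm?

6399 mm

At most 193 each: 2730/193 = 14.15, giving 15 risers.
R = 2730 ÷ 15 = 182 mm.
T = 632 − 2·182 = 268 mm, which satisfies the 220 mm minimum.
Going = (15 − 1) × 268 = 3752 mm.
Add landings: 3752 + 1325 + 1322 = 6399 mm.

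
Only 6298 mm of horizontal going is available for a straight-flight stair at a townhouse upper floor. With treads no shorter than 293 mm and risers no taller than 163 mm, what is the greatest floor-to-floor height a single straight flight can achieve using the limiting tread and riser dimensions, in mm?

Treads that fit: ⌊6298 / 293⌋ = 21.
Risers = treads + 1 = 22.
Maximum height = 22 × 163 = 3586 mm.

3586 mm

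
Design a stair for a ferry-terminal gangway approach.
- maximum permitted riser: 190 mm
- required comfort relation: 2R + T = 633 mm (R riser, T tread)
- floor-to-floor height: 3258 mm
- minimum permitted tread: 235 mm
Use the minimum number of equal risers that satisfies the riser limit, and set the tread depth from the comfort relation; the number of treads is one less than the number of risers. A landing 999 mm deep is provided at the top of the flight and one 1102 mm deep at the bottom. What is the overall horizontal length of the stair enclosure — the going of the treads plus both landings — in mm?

At most 190 each: 3258/190 = 17.15, giving 18 risers.
Each riser is 3258/18 = 181 mm (≤ 190 mm).
T = 633 − 2·181 = 271 mm, which satisfies the 235 mm minimum.
18 risers give 17 treads; going = 17 × 271 = 4607 mm.
Enclosure = 4607 + 999 + 1102 = 6708 mm.

6708 mm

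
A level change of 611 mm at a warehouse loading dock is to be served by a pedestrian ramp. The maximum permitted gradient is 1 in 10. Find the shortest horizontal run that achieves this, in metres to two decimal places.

6.11 m

Run = rise × 10 = 611 × 10 = 6110 mm.
6110 mm = 6.11 m.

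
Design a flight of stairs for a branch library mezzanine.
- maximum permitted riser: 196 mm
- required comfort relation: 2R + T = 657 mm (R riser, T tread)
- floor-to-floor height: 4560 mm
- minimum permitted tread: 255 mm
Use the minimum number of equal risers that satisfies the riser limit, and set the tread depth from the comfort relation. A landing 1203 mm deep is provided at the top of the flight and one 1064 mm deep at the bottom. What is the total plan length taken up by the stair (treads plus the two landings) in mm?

8638 mm

4560 / 196 = 23.27, so 24 risers are needed.
Each riser is 4560/24 = 190 mm (≤ 196 mm).
Tread T = 657 − 2 × 190 = 277 mm (≥ 255 mm).
24 risers give 23 treads; going = 23 × 277 = 6371 mm.
Add landings: 6371 + 1203 + 1064 = 8638 mm.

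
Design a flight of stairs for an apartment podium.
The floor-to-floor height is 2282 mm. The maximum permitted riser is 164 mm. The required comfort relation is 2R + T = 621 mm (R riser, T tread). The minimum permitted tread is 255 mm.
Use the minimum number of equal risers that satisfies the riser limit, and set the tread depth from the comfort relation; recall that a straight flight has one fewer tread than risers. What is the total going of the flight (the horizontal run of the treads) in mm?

3835 mm

At most 164 each: 2282/164 = 13.91, giving 14 risers.
R = 2282 ÷ 14 = 163 mm.
Tread T = 621 − 2 × 163 = 295 mm (≥ 255 mm).
14 risers give 13 treads; going = 13 × 295 = 3835 mm.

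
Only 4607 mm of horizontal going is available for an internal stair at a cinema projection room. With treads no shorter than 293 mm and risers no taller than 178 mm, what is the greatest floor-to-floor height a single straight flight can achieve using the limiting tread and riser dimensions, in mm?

2848 mm

4607 / 293 = 15.72, so 15 treads fit.
Risers = treads + 1 = 16.
Maximum height = 16 × 178 = 2848 mm.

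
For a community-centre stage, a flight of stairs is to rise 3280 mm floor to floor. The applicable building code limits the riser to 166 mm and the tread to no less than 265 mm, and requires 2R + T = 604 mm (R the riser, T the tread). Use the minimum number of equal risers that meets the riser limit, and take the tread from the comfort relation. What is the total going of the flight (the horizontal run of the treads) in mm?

3280 / 166 = 19.759 → round up to 20 risers.
R = 3280 ÷ 20 = 164 mm.
Tread T = 604 − 2 × 164 = 276 mm (≥ 265 mm).
Going = (20 − 1) × 276 = 5244 mm.

5244 mm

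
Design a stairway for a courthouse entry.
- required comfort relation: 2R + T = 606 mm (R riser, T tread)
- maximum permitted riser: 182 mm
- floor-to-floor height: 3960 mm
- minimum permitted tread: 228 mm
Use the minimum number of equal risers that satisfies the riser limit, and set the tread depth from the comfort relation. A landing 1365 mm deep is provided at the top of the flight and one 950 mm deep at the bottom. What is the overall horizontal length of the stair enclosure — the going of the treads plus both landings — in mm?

⌈3960/182⌉ = 22 risers.
Riser R = 3960 / 22 = 180 mm, within the 182 mm limit.
Tread T = 606 − 2 × 180 = 246 mm (≥ 228 mm).
Treads = 22 − 1 = 21; going = 21 × 246 = 5166 mm.
Add landings: 5166 + 1365 + 950 = 7481 mm.

7481 mm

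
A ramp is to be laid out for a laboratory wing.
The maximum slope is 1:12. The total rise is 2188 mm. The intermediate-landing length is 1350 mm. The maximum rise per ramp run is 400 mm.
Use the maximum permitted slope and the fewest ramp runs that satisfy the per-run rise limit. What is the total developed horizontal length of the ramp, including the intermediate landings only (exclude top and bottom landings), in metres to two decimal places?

33.01 m

2188 / 400 = 5.47, so 6 ramp runs are needed. That means 5 intermediate landings.
Ramp run (horizontal) at 1:12: 2188 × 12 = 26256 mm.
Intermediate landings: 5 × 1350 = 6750 mm.
Total developed length = 26256 + 6750 = 33006 mm.
= 33.01 m.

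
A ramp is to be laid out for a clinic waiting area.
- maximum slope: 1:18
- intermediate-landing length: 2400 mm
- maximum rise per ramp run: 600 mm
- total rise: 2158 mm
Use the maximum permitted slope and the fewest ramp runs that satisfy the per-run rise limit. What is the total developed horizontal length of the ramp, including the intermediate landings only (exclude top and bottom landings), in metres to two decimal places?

At most 600 each: 2158/600 = 3.60, giving 4 ramp runs. That means 3 intermediate landings.
Horizontal run for 2158 mm of rise at 1:18 is 2158 × 18 = 38844 mm.
Intermediate landings: 3 × 2400 = 7200 mm.
Developed length = 38844 + 7200 = 46044 mm.
= 46.04 m.

46.04 m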